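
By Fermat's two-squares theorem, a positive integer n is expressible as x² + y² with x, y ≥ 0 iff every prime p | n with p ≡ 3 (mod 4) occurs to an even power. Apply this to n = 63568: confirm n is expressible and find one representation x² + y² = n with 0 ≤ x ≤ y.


Step 1: Factor n = 63568 = 2^4 · 29 · 137.
Step 2: Check the mod-4 condition on each prime factor: 2 = 2 (special); 29 ≡ 1 (mod 4), exponent 1; 137 ≡ 1 (mod 4), exponent 1.
All primes ≡ 3 (mod 4) appear to even exponent (or don't appear), so by the two-squares theorem n IS expressible as a sum of two squares.
Step 3: Build a representation. Group n = k² · m with k = 4 and m = 29 · 137 = 3973 (a product of primes ≡ 1 (mod 4)); a representation of m scales to one of n via (k·x)² + (k·y)² = k²(x² + y²). Each prime p ≡ 1 (mod 4) is itself a sum of two squares; find a² by testing p − a² for a perfect square:
  29: 29 − 1² = 28, 29 − 2² = 25 = 5² ⇒ 29 = 2² + 5².
  137: 137 − 1² = 136, 137 − 2² = 133, 137 − 3² = 128, 137 − 4² = 121 = 11² ⇒ 137 = 4² + 11².
  Combine using the Brahmagupta–Fibonacci identity (a² + b²)(c² + d²) = (ac − bd)² + (ad + bc)² = (ac + bd)² + (ad − bc)²:
  29 · 137 = 3973: from (2² + 5²)(4² + 11²), take (2·4 − 5·11, 2·11 + 5·4) = (8 − 55, 22 + 20) = (-47, 42); dropping signs (only squares matter) gives (47, 42); check 47² + 42² = 2209 + 1764 = 3973 ✓.
  Scale by k = 4: (4·47, 4·42) = (188, 168).
Step 4: Order so x ≤ y and verify: 168² + 188² = 28224 + 35344 = 63568 = n. ✓

n = 63568 = 168² + 188² (one valid representation with x ≤ y).


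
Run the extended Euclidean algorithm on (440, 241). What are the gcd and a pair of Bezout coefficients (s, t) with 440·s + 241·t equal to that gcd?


Euclidean algorithm on (440, 241) — divide until remainder is 0:
  440 = 1 · 241 + 199
  241 = 1 · 199 + 42
  199 = 4 · 42 + 31
  42 = 1 · 31 + 11
  31 = 2 · 11 + 9
  11 = 1 · 9 + 2
  9 = 4 · 2 + 1
  2 = 2 · 1 + 0
gcd(440, 241) = 1.
Track Bezout coefficients alongside the remainders: start with r₀ = 440 = a·1 + b·0 (s = 1, t = 0) and r₁ = 241 = a·0 + b·1 (s = 0, t = 1); each new remainder r_{k+1} = r_{k-1} − q_k·r_k inherits s_{k+1} = s_{k-1} − q_k·s_k, t_{k+1} = t_{k-1} − q_k·t_k, so r_k = a·s_k + b·t_k at every step:
  q = 1: r = 199, s = 1 − 1·0 = 1, t = 0 − 1·1 = -1  (check: 440·1 + 241·(-1) = 199)
  q = 1: r = 42, s = 0 − 1·1 = -1, t = 1 − 1·(-1) = 2  (check: 440·(-1) + 241·2 = 42)
  q = 4: r = 31, s = 1 − 4·(-1) = 5, t = -1 − 4·2 = -9  (check: 440·5 + 241·(-9) = 31)
  q = 1: r = 11, s = -1 − 1·5 = -6, t = 2 − 1·(-9) = 11  (check: 440·(-6) + 241·11 = 11)
  q = 2: r = 9, s = 5 − 2·(-6) = 17, t = -9 − 2·11 = -31  (check: 440·17 + 241·(-31) = 9)
  q = 1: r = 2, s = -6 − 1·17 = -23, t = 11 − 1·(-31) = 42  (check: 440·(-23) + 241·42 = 2)
  q = 4: r = 1, s = 17 − 4·(-23) = 109, t = -31 − 4·42 = -199  (check: 440·109 + 241·(-199) = 1)
The row with r = 1 (the gcd) gives the Bezout coefficients s = 109, t = -199.
Result: 440 · (109) + 241 · (-199) = 1.

gcd(440, 241) = 1; s = 109, t = -199 (check: 440·109 + 241·(-199) = 1).


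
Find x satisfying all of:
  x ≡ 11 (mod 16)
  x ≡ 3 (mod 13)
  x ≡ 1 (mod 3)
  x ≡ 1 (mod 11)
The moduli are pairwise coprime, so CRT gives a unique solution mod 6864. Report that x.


Product of moduli M = 16 · 13 · 3 · 11 = 6864.
Merge one congruence at a time:
  Start: x ≡ 11 (mod 16).
  Combine with x ≡ 3 (mod 13); new modulus lcm = 208.
    Write x = 11 + 16·t and substitute into x ≡ 3 (mod 13): 16·t ≡ 3 − 11 = -8 (mod 13).
    Reduce coefficients mod 13: 3·t ≡ 5 (mod 13).
    The inverse of 3 mod 13 is 9 (since 3·9 = 27 = 2·13 + 1), so t ≡ 9·5 = 45 ≡ 6 (mod 13).
    Then x = 11 + 16·6 = 107, valid modulo lcm(16, 13) = 208: x ≡ 107 (mod 208).
  Combine with x ≡ 1 (mod 3); new modulus lcm = 624.
    Write x = 107 + 208·t and substitute into x ≡ 1 (mod 3): 208·t ≡ 1 − 107 = -106 (mod 3).
    Reduce coefficients mod 3: 1·t ≡ 2 (mod 3).
    So t ≡ 2 (mod 3).
    Then x = 107 + 208·2 = 523, valid modulo lcm(208, 3) = 624: x ≡ 523 (mod 624).
  Combine with x ≡ 1 (mod 11); new modulus lcm = 6864.
    Write x = 523 + 624·t and substitute into x ≡ 1 (mod 11): 624·t ≡ 1 − 523 = -522 (mod 11).
    Reduce coefficients mod 11: 8·t ≡ 6 (mod 11).
    The inverse of 8 mod 11 is 7 (since 8·7 = 56 = 5·11 + 1), so t ≡ 7·6 = 42 ≡ 9 (mod 11).
    Then x = 523 + 624·9 = 6139, valid modulo lcm(624, 11) = 6864: x ≡ 6139 (mod 6864).
Verify against each original: 6139 mod 16 = 11, 6139 mod 13 = 3, 6139 mod 3 = 1, 6139 mod 11 = 1.

x ≡ 6139 (mod 6864).


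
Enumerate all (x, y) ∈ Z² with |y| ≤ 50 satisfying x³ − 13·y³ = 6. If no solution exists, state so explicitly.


The equation is x³ - 13y³ = 6. For fixed y, x³ = 13·y³ + 6, so a solution requires the RHS to be a perfect cube.
Strategy: iterate y from -50 to 50, compute RHS = 13·y³ + 6, and check whether it is a (positive or negative) perfect cube.
Check small values of y:
  y = 0: RHS = 6 is not a perfect cube.
  y = 1: RHS = 19 is not a perfect cube.
  y = -1: RHS = -7 is not a perfect cube.
  y = 2: RHS = 110 is not a perfect cube.
  y = -2: RHS = -98 is not a perfect cube.
  y = 3: RHS = 357 is not a perfect cube.
  y = -3: RHS = -345 is not a perfect cube.
Continuing the search up to |y| = 50 finds no solutions either.
No (x, y) in the scanned range satisfies the equation.

No integer solutions with |y| ≤ 50.


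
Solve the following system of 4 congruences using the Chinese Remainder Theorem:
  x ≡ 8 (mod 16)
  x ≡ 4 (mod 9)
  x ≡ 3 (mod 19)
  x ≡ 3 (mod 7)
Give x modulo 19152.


Product of moduli M = 16 · 9 · 19 · 7 = 19152.
Merge one congruence at a time:
  Start: x ≡ 8 (mod 16).
  Combine with x ≡ 4 (mod 9); new modulus lcm = 144.
    Write x = 8 + 16·t and substitute into x ≡ 4 (mod 9): 16·t ≡ 4 − 8 = -4 (mod 9).
    Reduce coefficients mod 9: 7·t ≡ 5 (mod 9).
    The inverse of 7 mod 9 is 4 (since 7·4 = 28 = 3·9 + 1), so t ≡ 4·5 = 20 ≡ 2 (mod 9).
    Then x = 8 + 16·2 = 40, valid modulo lcm(16, 9) = 144: x ≡ 40 (mod 144).
  Combine with x ≡ 3 (mod 19); new modulus lcm = 2736.
    Write x = 40 + 144·t and substitute into x ≡ 3 (mod 19): 144·t ≡ 3 − 40 = -37 (mod 19).
    Reduce coefficients mod 19: 11·t ≡ 1 (mod 19).
    The inverse of 11 mod 19 is 7 (since 11·7 = 77 = 4·19 + 1), so t ≡ 7·1 = 7 ≡ 7 (mod 19).
    Then x = 40 + 144·7 = 1048, valid modulo lcm(144, 19) = 2736: x ≡ 1048 (mod 2736).
  Combine with x ≡ 3 (mod 7); new modulus lcm = 19152.
    Write x = 1048 + 2736·t and substitute into x ≡ 3 (mod 7): 2736·t ≡ 3 − 1048 = -1045 (mod 7).
    Reduce coefficients mod 7: 6·t ≡ 5 (mod 7).
    The inverse of 6 mod 7 is 6 (since 6·6 = 36 = 5·7 + 1), so t ≡ 6·5 = 30 ≡ 2 (mod 7).
    Then x = 1048 + 2736·2 = 6520, valid modulo lcm(2736, 7) = 19152: x ≡ 6520 (mod 19152).
Verify against each original: 6520 mod 16 = 8, 6520 mod 9 = 4, 6520 mod 19 = 3, 6520 mod 7 = 3.

x ≡ 6520 (mod 19152).


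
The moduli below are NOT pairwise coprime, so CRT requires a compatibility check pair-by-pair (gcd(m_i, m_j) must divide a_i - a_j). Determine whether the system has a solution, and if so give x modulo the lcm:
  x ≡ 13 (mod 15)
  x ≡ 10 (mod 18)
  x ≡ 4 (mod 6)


Moduli 15, 18, 6 are not pairwise coprime, so CRT works modulo lcm(m_i) when all pairwise compatibility conditions hold.
Pairwise compatibility: gcd(m_i, m_j) must divide a_i - a_j for every pair.
Merge one congruence at a time:
  Start: x ≡ 13 (mod 15).
  Combine with x ≡ 10 (mod 18): gcd(15, 18) = 3; 10 - 13 = -3, which IS divisible by 3, so compatible.
    Write x = 13 + 15·t and substitute into x ≡ 10 (mod 18): 15·t ≡ 10 − 13 = -3 (mod 18).
    Divide the congruence (and modulus) by g = 3: 5·t ≡ -1 (mod 6).
    Reduce coefficients mod 6: 5·t ≡ 5 (mod 6).
    The inverse of 5 mod 6 is 5 (since 5·5 = 25 = 4·6 + 1), so t ≡ 5·5 = 25 ≡ 1 (mod 6).
    Then x = 13 + 15·1 = 28, valid modulo lcm(15, 18) = 90: x ≡ 28 (mod 90).
  Combine with x ≡ 4 (mod 6): gcd(90, 6) = 6; 4 - 28 = -24, which IS divisible by 6, so compatible.
    Write x = 28 + 90·t and substitute into x ≡ 4 (mod 6): 90·t ≡ 4 − 28 = -24 (mod 6).
    Divide the congruence (and modulus) by g = 6: 15·t ≡ -4 (mod 1).
    Modulo 1 every t works; take t = 0.
    Then x = 28 + 90·0 = 28, valid modulo lcm(90, 6) = 90: x ≡ 28 (mod 90).
Verify: 28 mod 15 = 13, 28 mod 18 = 10, 28 mod 6 = 4.

x ≡ 28 (mod 90).


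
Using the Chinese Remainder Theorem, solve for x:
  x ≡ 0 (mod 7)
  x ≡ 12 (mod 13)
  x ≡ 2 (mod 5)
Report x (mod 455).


Moduli 7, 13, 5 are pairwise coprime; by CRT there is a unique solution modulo M = 7 · 13 · 5 = 455.
Solve pairwise, accumulating the modulus:
  Start with x ≡ 0 (mod 7).
  Combine with x ≡ 12 (mod 13): since gcd(7, 13) = 1, we get a unique residue mod 91.
    Write x = 0 + 7·t and substitute into x ≡ 12 (mod 13): 7·t ≡ 12 − 0 = 12 (mod 13).
    The inverse of 7 mod 13 is 2 (since 7·2 = 14 = 1·13 + 1), so t ≡ 2·12 = 24 ≡ 11 (mod 13).
    Then x = 0 + 7·11 = 77, valid modulo lcm(7, 13) = 91: x ≡ 77 (mod 91).
  Combine with x ≡ 2 (mod 5): since gcd(91, 5) = 1, we get a unique residue mod 455.
    Write x = 77 + 91·t and substitute into x ≡ 2 (mod 5): 91·t ≡ 2 − 77 = -75 (mod 5).
    Reduce coefficients mod 5: 1·t ≡ 0 (mod 5).
    So t ≡ 0 (mod 5).
    Then x = 77 + 91·0 = 77, valid modulo lcm(91, 5) = 455: x ≡ 77 (mod 455).
Verify: 77 mod 7 = 0 ✓, 77 mod 13 = 12 ✓, 77 mod 5 = 2 ✓.

x ≡ 77 (mod 455).


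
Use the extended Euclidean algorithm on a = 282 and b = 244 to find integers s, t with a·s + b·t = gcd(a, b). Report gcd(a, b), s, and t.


Euclidean algorithm on (282, 244) — divide until remainder is 0:
  282 = 1 · 244 + 38
  244 = 6 · 38 + 16
  38 = 2 · 16 + 6
  16 = 2 · 6 + 4
  6 = 1 · 4 + 2
  4 = 2 · 2 + 0
gcd(282, 244) = 2.
Track Bezout coefficients alongside the remainders: start with r₀ = 282 = a·1 + b·0 (s = 1, t = 0) and r₁ = 244 = a·0 + b·1 (s = 0, t = 1); each new remainder r_{k+1} = r_{k-1} − q_k·r_k inherits s_{k+1} = s_{k-1} − q_k·s_k, t_{k+1} = t_{k-1} − q_k·t_k, so r_k = a·s_k + b·t_k at every step:
  q = 1: r = 38, s = 1 − 1·0 = 1, t = 0 − 1·1 = -1  (check: 282·1 + 244·(-1) = 38)
  q = 6: r = 16, s = 0 − 6·1 = -6, t = 1 − 6·(-1) = 7  (check: 282·(-6) + 244·7 = 16)
  q = 2: r = 6, s = 1 − 2·(-6) = 13, t = -1 − 2·7 = -15  (check: 282·13 + 244·(-15) = 6)
  q = 2: r = 4, s = -6 − 2·13 = -32, t = 7 − 2·(-15) = 37  (check: 282·(-32) + 244·37 = 4)
  q = 1: r = 2, s = 13 − 1·(-32) = 45, t = -15 − 1·37 = -52  (check: 282·45 + 244·(-52) = 2)
The row with r = 2 (the gcd) gives the Bezout coefficients s = 45, t = -52.
Result: 282 · (45) + 244 · (-52) = 2.

gcd(282, 244) = 2; s = 45, t = -52 (check: 282·45 + 244·(-52) = 2).


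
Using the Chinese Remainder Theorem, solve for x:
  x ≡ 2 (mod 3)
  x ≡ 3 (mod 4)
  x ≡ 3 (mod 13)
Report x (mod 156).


Moduli 3, 4, 13 are pairwise coprime; by CRT there is a unique solution modulo M = 3 · 4 · 13 = 156.
Solve pairwise, accumulating the modulus:
  Start with x ≡ 2 (mod 3).
  Combine with x ≡ 3 (mod 4): since gcd(3, 4) = 1, we get a unique residue mod 12.
    Write x = 2 + 3·t and substitute into x ≡ 3 (mod 4): 3·t ≡ 3 − 2 = 1 (mod 4).
    The inverse of 3 mod 4 is 3 (since 3·3 = 9 = 2·4 + 1), so t ≡ 3·1 = 3 ≡ 3 (mod 4).
    Then x = 2 + 3·3 = 11, valid modulo lcm(3, 4) = 12: x ≡ 11 (mod 12).
  Combine with x ≡ 3 (mod 13): since gcd(12, 13) = 1, we get a unique residue mod 156.
    Write x = 11 + 12·t and substitute into x ≡ 3 (mod 13): 12·t ≡ 3 − 11 = -8 (mod 13).
    Reduce coefficients mod 13: 12·t ≡ 5 (mod 13).
    The inverse of 12 mod 13 is 12 (since 12·12 = 144 = 11·13 + 1), so t ≡ 12·5 = 60 ≡ 8 (mod 13).
    Then x = 11 + 12·8 = 107, valid modulo lcm(12, 13) = 156: x ≡ 107 (mod 156).
Verify: 107 mod 3 = 2 ✓, 107 mod 4 = 3 ✓, 107 mod 13 = 3 ✓.

x ≡ 107 (mod 156).


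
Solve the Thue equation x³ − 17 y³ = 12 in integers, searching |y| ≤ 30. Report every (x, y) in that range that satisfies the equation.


The equation is x³ - 17y³ = 12. For fixed y, x³ = 17·y³ + 12, so a solution requires the RHS to be a perfect cube.
Strategy: iterate y from -30 to 30, compute RHS = 17·y³ + 12, and check whether it is a (positive or negative) perfect cube.
Check small values of y:
  y = 0: RHS = 12 is not a perfect cube.
  y = 1: RHS = 29 is not a perfect cube.
  y = -1: RHS = -5 is not a perfect cube.
  y = 2: RHS = 148 is not a perfect cube.
  y = -2: RHS = -124 is not a perfect cube.
  y = 3: RHS = 471 is not a perfect cube.
  y = -3: RHS = -447 is not a perfect cube.
Continuing the search up to |y| = 30 finds no solutions either.
No (x, y) in the scanned range satisfies the equation.

No integer solutions with |y| ≤ 30.


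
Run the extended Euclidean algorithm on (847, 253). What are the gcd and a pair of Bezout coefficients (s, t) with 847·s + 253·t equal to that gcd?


Euclidean algorithm on (847, 253) — divide until remainder is 0:
  847 = 3 · 253 + 88
  253 = 2 · 88 + 77
  88 = 1 · 77 + 11
  77 = 7 · 11 + 0
gcd(847, 253) = 11.
Track Bezout coefficients alongside the remainders: start with r₀ = 847 = a·1 + b·0 (s = 1, t = 0) and r₁ = 253 = a·0 + b·1 (s = 0, t = 1); each new remainder r_{k+1} = r_{k-1} − q_k·r_k inherits s_{k+1} = s_{k-1} − q_k·s_k, t_{k+1} = t_{k-1} − q_k·t_k, so r_k = a·s_k + b·t_k at every step:
  q = 3: r = 88, s = 1 − 3·0 = 1, t = 0 − 3·1 = -3  (check: 847·1 + 253·(-3) = 88)
  q = 2: r = 77, s = 0 − 2·1 = -2, t = 1 − 2·(-3) = 7  (check: 847·(-2) + 253·7 = 77)
  q = 1: r = 11, s = 1 − 1·(-2) = 3, t = -3 − 1·7 = -10  (check: 847·3 + 253·(-10) = 11)
The row with r = 11 (the gcd) gives the Bezout coefficients s = 3, t = -10.
Result: 847 · (3) + 253 · (-10) = 11.

gcd(847, 253) = 11; s = 3, t = -10 (check: 847·3 + 253·(-10) = 11).


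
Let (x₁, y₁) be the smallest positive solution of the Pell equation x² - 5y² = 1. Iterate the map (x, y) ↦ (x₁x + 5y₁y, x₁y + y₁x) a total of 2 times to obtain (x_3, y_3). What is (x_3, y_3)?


Step 1: Find the fundamental solution (x₁, y₁) of x² - 5y² = 1.
  Expand √5 as a continued fraction. a₀ = ⌊√5⌋ = 2; iterate m_{k+1} = d_k·a_k − m_k, d_{k+1} = (5 − m_{k+1}²)/d_k, a_{k+1} = ⌊(a₀ + m_{k+1})/d_{k+1}⌋ (starting m₀ = 0, d₀ = 1), with convergents p_k = a_k·p_{k-1} + p_{k-2}, q_k = a_k·q_{k-1} + q_{k-2} (p₋₁ = 1, q₋₁ = 0):
  k = 0: a₀ = 2; p₀/q₀ = 2/1; p₀² − 5·q₀² = 4 − 5 = -1.
  k = 1: m = 2, d = 1, a = ⌊(2 + 2)/1⌋ = 4; p/q = (4·2 + 1)/(4·1 + 0) = 9/4; p² − 5·q² = 81 − 80 = 1.
  The first convergent with p² − 5·q² = 1 gives the fundamental solution (x₁, y₁) = (9, 4).
Step 2: Apply the recurrence (x_{n+1}, y_{n+1}) = (x₁x_n + 5y₁y_n, x₁y_n + y₁x_n) repeatedly.
  From (x_1, y_1) = (9, 4): x_2 = 9·9 + 5·4·4 = 161; y_2 = 9·4 + 4·9 = 72.
  From (x_2, y_2) = (161, 72): x_3 = 9·161 + 5·4·72 = 2889; y_3 = 9·72 + 4·161 = 1292.
Step 3: Verify x_3² - 5·y_3² = 8346321 - 8346320 = 1 (should be 1). ✓

(x_1, y_1) = (9, 4); (x_3, y_3) = (2889, 1292).


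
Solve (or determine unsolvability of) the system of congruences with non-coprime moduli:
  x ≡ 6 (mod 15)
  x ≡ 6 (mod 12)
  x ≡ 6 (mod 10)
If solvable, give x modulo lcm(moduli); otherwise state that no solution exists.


Moduli 15, 12, 10 are not pairwise coprime, so CRT works modulo lcm(m_i) when all pairwise compatibility conditions hold.
Pairwise compatibility: gcd(m_i, m_j) must divide a_i - a_j for every pair.
Merge one congruence at a time:
  Start: x ≡ 6 (mod 15).
  Combine with x ≡ 6 (mod 12): gcd(15, 12) = 3; 6 - 6 = 0, which IS divisible by 3, so compatible.
    Write x = 6 + 15·t and substitute into x ≡ 6 (mod 12): 15·t ≡ 6 − 6 = 0 (mod 12).
    Divide the congruence (and modulus) by g = 3: 5·t ≡ 0 (mod 4).
    Reduce coefficients mod 4: 1·t ≡ 0 (mod 4).
    So t ≡ 0 (mod 4).
    Then x = 6 + 15·0 = 6, valid modulo lcm(15, 12) = 60: x ≡ 6 (mod 60).
  Combine with x ≡ 6 (mod 10): gcd(60, 10) = 10; 6 - 6 = 0, which IS divisible by 10, so compatible.
    Write x = 6 + 60·t and substitute into x ≡ 6 (mod 10): 60·t ≡ 6 − 6 = 0 (mod 10).
    Divide the congruence (and modulus) by g = 10: 6·t ≡ 0 (mod 1).
    Modulo 1 every t works; take t = 0.
    Then x = 6 + 60·0 = 6, valid modulo lcm(60, 10) = 60: x ≡ 6 (mod 60).
Verify: 6 mod 15 = 6, 6 mod 12 = 6, 6 mod 10 = 6.

x ≡ 6 (mod 60).


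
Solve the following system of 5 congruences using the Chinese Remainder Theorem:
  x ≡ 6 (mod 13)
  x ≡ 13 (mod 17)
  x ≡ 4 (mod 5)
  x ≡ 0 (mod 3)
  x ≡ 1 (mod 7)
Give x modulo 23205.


Product of moduli M = 13 · 17 · 5 · 3 · 7 = 23205.
Merge one congruence at a time:
  Start: x ≡ 6 (mod 13).
  Combine with x ≡ 13 (mod 17); new modulus lcm = 221.
    Write x = 6 + 13·t and substitute into x ≡ 13 (mod 17): 13·t ≡ 13 − 6 = 7 (mod 17).
    The inverse of 13 mod 17 is 4 (since 13·4 = 52 = 3·17 + 1), so t ≡ 4·7 = 28 ≡ 11 (mod 17).
    Then x = 6 + 13·11 = 149, valid modulo lcm(13, 17) = 221: x ≡ 149 (mod 221).
  Combine with x ≡ 4 (mod 5); new modulus lcm = 1105.
    Write x = 149 + 221·t and substitute into x ≡ 4 (mod 5): 221·t ≡ 4 − 149 = -145 (mod 5).
    Reduce coefficients mod 5: 1·t ≡ 0 (mod 5).
    So t ≡ 0 (mod 5).
    Then x = 149 + 221·0 = 149, valid modulo lcm(221, 5) = 1105: x ≡ 149 (mod 1105).
  Combine with x ≡ 0 (mod 3); new modulus lcm = 3315.
    Write x = 149 + 1105·t and substitute into x ≡ 0 (mod 3): 1105·t ≡ 0 − 149 = -149 (mod 3).
    Reduce coefficients mod 3: 1·t ≡ 1 (mod 3).
    So t ≡ 1 (mod 3).
    Then x = 149 + 1105·1 = 1254, valid modulo lcm(1105, 3) = 3315: x ≡ 1254 (mod 3315).
  Combine with x ≡ 1 (mod 7); new modulus lcm = 23205.
    Write x = 1254 + 3315·t and substitute into x ≡ 1 (mod 7): 3315·t ≡ 1 − 1254 = -1253 (mod 7).
    Reduce coefficients mod 7: 4·t ≡ 0 (mod 7).
    The inverse of 4 mod 7 is 2 (since 4·2 = 8 = 1·7 + 1), so t ≡ 2·0 = 0 ≡ 0 (mod 7).
    Then x = 1254 + 3315·0 = 1254, valid modulo lcm(3315, 7) = 23205: x ≡ 1254 (mod 23205).
Verify against each original: 1254 mod 13 = 6, 1254 mod 17 = 13, 1254 mod 5 = 4, 1254 mod 3 = 0, 1254 mod 7 = 1.

x ≡ 1254 (mod 23205).


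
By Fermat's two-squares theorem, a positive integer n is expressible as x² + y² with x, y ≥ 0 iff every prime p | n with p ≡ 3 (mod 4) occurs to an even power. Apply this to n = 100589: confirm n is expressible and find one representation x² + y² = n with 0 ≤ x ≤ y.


Step 1: Factor n = 100589 = 17 · 61 · 97.
Step 2: Check the mod-4 condition on each prime factor: 17 ≡ 1 (mod 4), exponent 1; 61 ≡ 1 (mod 4), exponent 1; 97 ≡ 1 (mod 4), exponent 1.
All primes ≡ 3 (mod 4) appear to even exponent (or don't appear), so by the two-squares theorem n IS expressible as a sum of two squares.
Step 3: Build a representation. Here n = 17 · 61 · 97 is a product of primes ≡ 1 (mod 4). Each prime p ≡ 1 (mod 4) is itself a sum of two squares; find a² by testing p − a² for a perfect square:
  17: 17 − 1² = 16 = 4² ⇒ 17 = 1² + 4².
  61: 61 − 1² = 60, 61 − 2² = 57, 61 − 3² = 52, 61 − 4² = 45, 61 − 5² = 36 = 6² ⇒ 61 = 5² + 6².
  97: 97 − 1² = 96, 97 − 2² = 93, 97 − 3² = 88, 97 − 4² = 81 = 9² ⇒ 97 = 4² + 9².
  Combine using the Brahmagupta–Fibonacci identity (a² + b²)(c² + d²) = (ac − bd)² + (ad + bc)² = (ac + bd)² + (ad − bc)²:
  17 · 61 = 1037: from (1² + 4²)(5² + 6²), take (1·5 − 4·6, 1·6 + 4·5) = (5 − 24, 6 + 20) = (-19, 26); dropping signs (only squares matter) gives (19, 26); check 19² + 26² = 361 + 676 = 1037 ✓.
  1037 · 97 = 100589: from (19² + 26²)(4² + 9²), take (19·4 − 26·9, 19·9 + 26·4) = (76 − 234, 171 + 104) = (-158, 275); dropping signs (only squares matter) gives (158, 275); check 158² + 275² = 24964 + 75625 = 100589 ✓.
Step 4: Order so x ≤ y and verify: 158² + 275² = 24964 + 75625 = 100589 = n. ✓

n = 100589 = 158² + 275² (one valid representation with x ≤ y).


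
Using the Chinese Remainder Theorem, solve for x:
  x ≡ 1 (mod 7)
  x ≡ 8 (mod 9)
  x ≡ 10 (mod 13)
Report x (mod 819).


Moduli 7, 9, 13 are pairwise coprime; by CRT there is a unique solution modulo M = 7 · 9 · 13 = 819.
Solve pairwise, accumulating the modulus:
  Start with x ≡ 1 (mod 7).
  Combine with x ≡ 8 (mod 9): since gcd(7, 9) = 1, we get a unique residue mod 63.
    Write x = 1 + 7·t and substitute into x ≡ 8 (mod 9): 7·t ≡ 8 − 1 = 7 (mod 9).
    The inverse of 7 mod 9 is 4 (since 7·4 = 28 = 3·9 + 1), so t ≡ 4·7 = 28 ≡ 1 (mod 9).
    Then x = 1 + 7·1 = 8, valid modulo lcm(7, 9) = 63: x ≡ 8 (mod 63).
  Combine with x ≡ 10 (mod 13): since gcd(63, 13) = 1, we get a unique residue mod 819.
    Write x = 8 + 63·t and substitute into x ≡ 10 (mod 13): 63·t ≡ 10 − 8 = 2 (mod 13).
    Reduce coefficients mod 13: 11·t ≡ 2 (mod 13).
    The inverse of 11 mod 13 is 6 (since 11·6 = 66 = 5·13 + 1), so t ≡ 6·2 = 12 ≡ 12 (mod 13).
    Then x = 8 + 63·12 = 764, valid modulo lcm(63, 13) = 819: x ≡ 764 (mod 819).
Verify: 764 mod 7 = 1 ✓, 764 mod 9 = 8 ✓, 764 mod 13 = 10 ✓.

x ≡ 764 (mod 819).


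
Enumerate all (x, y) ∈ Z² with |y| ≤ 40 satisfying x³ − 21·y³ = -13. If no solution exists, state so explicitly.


The equation is x³ - 21y³ = -13. For fixed y, x³ = 21·y³ − 13, so a solution requires the RHS to be a perfect cube.
Strategy: iterate y from -40 to 40, compute RHS = 21·y³ − 13, and check whether it is a (positive or negative) perfect cube.
Check small values of y:
  y = 0: RHS = -13 is not a perfect cube.
  y = 1: RHS = 8 = (2)³ ⇒ x = 2 works.
  y = -1: RHS = -34 is not a perfect cube.
  y = 2: RHS = 155 is not a perfect cube.
  y = -2: RHS = -181 is not a perfect cube.
  y = 3: RHS = 554 is not a perfect cube.
  y = -3: RHS = -580 is not a perfect cube.
Continuing, at y = 4: RHS = 1331 = (11)³ ⇒ x = 11 works.
Searching the remaining y in |y| ≤ 40 finds no further solutions.
Collected solutions: (2, 1), (11, 4).

Solutions (with |y| ≤ 40): (2, 1), (11, 4).


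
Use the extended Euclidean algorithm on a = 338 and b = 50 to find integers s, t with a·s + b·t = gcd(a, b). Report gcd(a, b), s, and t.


Euclidean algorithm on (338, 50) — divide until remainder is 0:
  338 = 6 · 50 + 38
  50 = 1 · 38 + 12
  38 = 3 · 12 + 2
  12 = 6 · 2 + 0
gcd(338, 50) = 2.
Track Bezout coefficients alongside the remainders: start with r₀ = 338 = a·1 + b·0 (s = 1, t = 0) and r₁ = 50 = a·0 + b·1 (s = 0, t = 1); each new remainder r_{k+1} = r_{k-1} − q_k·r_k inherits s_{k+1} = s_{k-1} − q_k·s_k, t_{k+1} = t_{k-1} − q_k·t_k, so r_k = a·s_k + b·t_k at every step:
  q = 6: r = 38, s = 1 − 6·0 = 1, t = 0 − 6·1 = -6  (check: 338·1 + 50·(-6) = 38)
  q = 1: r = 12, s = 0 − 1·1 = -1, t = 1 − 1·(-6) = 7  (check: 338·(-1) + 50·7 = 12)
  q = 3: r = 2, s = 1 − 3·(-1) = 4, t = -6 − 3·7 = -27  (check: 338·4 + 50·(-27) = 2)
The row with r = 2 (the gcd) gives the Bezout coefficients s = 4, t = -27.
Result: 338 · (4) + 50 · (-27) = 2.

gcd(338, 50) = 2; s = 4, t = -27 (check: 338·4 + 50·(-27) = 2).


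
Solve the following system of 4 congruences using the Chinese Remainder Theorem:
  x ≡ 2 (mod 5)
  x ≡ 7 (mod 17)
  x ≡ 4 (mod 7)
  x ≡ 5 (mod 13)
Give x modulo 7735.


Product of moduli M = 5 · 17 · 7 · 13 = 7735.
Merge one congruence at a time:
  Start: x ≡ 2 (mod 5).
  Combine with x ≡ 7 (mod 17); new modulus lcm = 85.
    Write x = 2 + 5·t and substitute into x ≡ 7 (mod 17): 5·t ≡ 7 − 2 = 5 (mod 17).
    The inverse of 5 mod 17 is 7 (since 5·7 = 35 = 2·17 + 1), so t ≡ 7·5 = 35 ≡ 1 (mod 17).
    Then x = 2 + 5·1 = 7, valid modulo lcm(5, 17) = 85: x ≡ 7 (mod 85).
  Combine with x ≡ 4 (mod 7); new modulus lcm = 595.
    Write x = 7 + 85·t and substitute into x ≡ 4 (mod 7): 85·t ≡ 4 − 7 = -3 (mod 7).
    Reduce coefficients mod 7: 1·t ≡ 4 (mod 7).
    So t ≡ 4 (mod 7).
    Then x = 7 + 85·4 = 347, valid modulo lcm(85, 7) = 595: x ≡ 347 (mod 595).
  Combine with x ≡ 5 (mod 13); new modulus lcm = 7735.
    Write x = 347 + 595·t and substitute into x ≡ 5 (mod 13): 595·t ≡ 5 − 347 = -342 (mod 13).
    Reduce coefficients mod 13: 10·t ≡ 9 (mod 13).
    The inverse of 10 mod 13 is 4 (since 10·4 = 40 = 3·13 + 1), so t ≡ 4·9 = 36 ≡ 10 (mod 13).
    Then x = 347 + 595·10 = 6297, valid modulo lcm(595, 13) = 7735: x ≡ 6297 (mod 7735).
Verify against each original: 6297 mod 5 = 2, 6297 mod 17 = 7, 6297 mod 7 = 4, 6297 mod 13 = 5.

x ≡ 6297 (mod 7735).


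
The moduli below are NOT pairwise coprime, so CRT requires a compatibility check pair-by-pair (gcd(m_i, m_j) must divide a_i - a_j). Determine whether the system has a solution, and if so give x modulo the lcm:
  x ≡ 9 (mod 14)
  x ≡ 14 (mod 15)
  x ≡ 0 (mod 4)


Moduli 14, 15, 4 are not pairwise coprime, so CRT works modulo lcm(m_i) when all pairwise compatibility conditions hold.
Pairwise compatibility: gcd(m_i, m_j) must divide a_i - a_j for every pair.
Merge one congruence at a time:
  Start: x ≡ 9 (mod 14).
  Combine with x ≡ 14 (mod 15): gcd(14, 15) = 1; 14 - 9 = 5, which IS divisible by 1, so compatible.
    Write x = 9 + 14·t and substitute into x ≡ 14 (mod 15): 14·t ≡ 14 − 9 = 5 (mod 15).
    The inverse of 14 mod 15 is 14 (since 14·14 = 196 = 13·15 + 1), so t ≡ 14·5 = 70 ≡ 10 (mod 15).
    Then x = 9 + 14·10 = 149, valid modulo lcm(14, 15) = 210: x ≡ 149 (mod 210).
  Combine with x ≡ 0 (mod 4): gcd(210, 4) = 2, and 0 - 149 = -149 is NOT divisible by 2.
    ⇒ system is inconsistent (no integer solution).

No solution (the system is inconsistent).


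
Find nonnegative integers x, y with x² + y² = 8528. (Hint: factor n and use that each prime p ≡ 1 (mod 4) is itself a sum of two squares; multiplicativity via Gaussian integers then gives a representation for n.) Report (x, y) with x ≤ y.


Step 1: Factor n = 8528 = 2^4 · 13 · 41.
Step 2: Check the mod-4 condition on each prime factor: 2 = 2 (special); 13 ≡ 1 (mod 4), exponent 1; 41 ≡ 1 (mod 4), exponent 1.
All primes ≡ 3 (mod 4) appear to even exponent (or don't appear), so by the two-squares theorem n IS expressible as a sum of two squares.
Step 3: Build a representation. Group n = k² · m with k = 4 and m = 13 · 41 = 533 (a product of primes ≡ 1 (mod 4)); a representation of m scales to one of n via (k·x)² + (k·y)² = k²(x² + y²). Each prime p ≡ 1 (mod 4) is itself a sum of two squares; find a² by testing p − a² for a perfect square:
  13: 13 − 1² = 12, 13 − 2² = 9 = 3² ⇒ 13 = 2² + 3².
  41: 41 − 1² = 40, 41 − 2² = 37, 41 − 3² = 32, 41 − 4² = 25 = 5² ⇒ 41 = 4² + 5².
  Combine using the Brahmagupta–Fibonacci identity (a² + b²)(c² + d²) = (ac − bd)² + (ad + bc)² = (ac + bd)² + (ad − bc)²:
  13 · 41 = 533: from (2² + 3²)(4² + 5²), take (2·4 − 3·5, 2·5 + 3·4) = (8 − 15, 10 + 12) = (-7, 22); dropping signs (only squares matter) gives (7, 22); check 7² + 22² = 49 + 484 = 533 ✓.
  Scale by k = 4: (4·7, 4·22) = (28, 88).
Step 4: Order so x ≤ y and verify: 28² + 88² = 784 + 7744 = 8528 = n. ✓

n = 8528 = 28² + 88² (one valid representation with x ≤ y).


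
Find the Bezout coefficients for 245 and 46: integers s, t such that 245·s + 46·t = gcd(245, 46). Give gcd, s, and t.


Euclidean algorithm on (245, 46) — divide until remainder is 0:
  245 = 5 · 46 + 15
  46 = 3 · 15 + 1
  15 = 15 · 1 + 0
gcd(245, 46) = 1.
Track Bezout coefficients alongside the remainders: start with r₀ = 245 = a·1 + b·0 (s = 1, t = 0) and r₁ = 46 = a·0 + b·1 (s = 0, t = 1); each new remainder r_{k+1} = r_{k-1} − q_k·r_k inherits s_{k+1} = s_{k-1} − q_k·s_k, t_{k+1} = t_{k-1} − q_k·t_k, so r_k = a·s_k + b·t_k at every step:
  q = 5: r = 15, s = 1 − 5·0 = 1, t = 0 − 5·1 = -5  (check: 245·1 + 46·(-5) = 15)
  q = 3: r = 1, s = 0 − 3·1 = -3, t = 1 − 3·(-5) = 16  (check: 245·(-3) + 46·16 = 1)
The row with r = 1 (the gcd) gives the Bezout coefficients s = -3, t = 16.
Result: 245 · (-3) + 46 · (16) = 1.

gcd(245, 46) = 1; s = -3, t = 16 (check: 245·(-3) + 46·16 = 1).


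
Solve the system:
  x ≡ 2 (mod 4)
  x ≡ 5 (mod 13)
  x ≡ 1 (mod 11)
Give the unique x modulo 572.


Moduli 4, 13, 11 are pairwise coprime; by CRT there is a unique solution modulo M = 4 · 13 · 11 = 572.
Solve pairwise, accumulating the modulus:
  Start with x ≡ 2 (mod 4).
  Combine with x ≡ 5 (mod 13): since gcd(4, 13) = 1, we get a unique residue mod 52.
    Write x = 2 + 4·t and substitute into x ≡ 5 (mod 13): 4·t ≡ 5 − 2 = 3 (mod 13).
    The inverse of 4 mod 13 is 10 (since 4·10 = 40 = 3·13 + 1), so t ≡ 10·3 = 30 ≡ 4 (mod 13).
    Then x = 2 + 4·4 = 18, valid modulo lcm(4, 13) = 52: x ≡ 18 (mod 52).
  Combine with x ≡ 1 (mod 11): since gcd(52, 11) = 1, we get a unique residue mod 572.
    Write x = 18 + 52·t and substitute into x ≡ 1 (mod 11): 52·t ≡ 1 − 18 = -17 (mod 11).
    Reduce coefficients mod 11: 8·t ≡ 5 (mod 11).
    The inverse of 8 mod 11 is 7 (since 8·7 = 56 = 5·11 + 1), so t ≡ 7·5 = 35 ≡ 2 (mod 11).
    Then x = 18 + 52·2 = 122, valid modulo lcm(52, 11) = 572: x ≡ 122 (mod 572).
Verify: 122 mod 4 = 2 ✓, 122 mod 13 = 5 ✓, 122 mod 11 = 1 ✓.

x ≡ 122 (mod 572).


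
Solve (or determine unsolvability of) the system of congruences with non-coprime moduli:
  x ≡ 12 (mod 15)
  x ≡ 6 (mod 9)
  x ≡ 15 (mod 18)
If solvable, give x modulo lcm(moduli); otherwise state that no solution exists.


Moduli 15, 9, 18 are not pairwise coprime, so CRT works modulo lcm(m_i) when all pairwise compatibility conditions hold.
Pairwise compatibility: gcd(m_i, m_j) must divide a_i - a_j for every pair.
Merge one congruence at a time:
  Start: x ≡ 12 (mod 15).
  Combine with x ≡ 6 (mod 9): gcd(15, 9) = 3; 6 - 12 = -6, which IS divisible by 3, so compatible.
    Write x = 12 + 15·t and substitute into x ≡ 6 (mod 9): 15·t ≡ 6 − 12 = -6 (mod 9).
    Divide the congruence (and modulus) by g = 3: 5·t ≡ -2 (mod 3).
    Reduce coefficients mod 3: 2·t ≡ 1 (mod 3).
    The inverse of 2 mod 3 is 2 (since 2·2 = 4 = 1·3 + 1), so t ≡ 2·1 = 2 ≡ 2 (mod 3).
    Then x = 12 + 15·2 = 42, valid modulo lcm(15, 9) = 45: x ≡ 42 (mod 45).
  Combine with x ≡ 15 (mod 18): gcd(45, 18) = 9; 15 - 42 = -27, which IS divisible by 9, so compatible.
    Write x = 42 + 45·t and substitute into x ≡ 15 (mod 18): 45·t ≡ 15 − 42 = -27 (mod 18).
    Divide the congruence (and modulus) by g = 9: 5·t ≡ -3 (mod 2).
    Reduce coefficients mod 2: 1·t ≡ 1 (mod 2).
    So t ≡ 1 (mod 2).
    Then x = 42 + 45·1 = 87, valid modulo lcm(45, 18) = 90: x ≡ 87 (mod 90).
Verify: 87 mod 15 = 12, 87 mod 9 = 6, 87 mod 18 = 15.

x ≡ 87 (mod 90).


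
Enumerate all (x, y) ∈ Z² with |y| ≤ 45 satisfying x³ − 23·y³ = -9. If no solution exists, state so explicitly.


The equation is x³ - 23y³ = -9. For fixed y, x³ = 23·y³ − 9, so a solution requires the RHS to be a perfect cube.
Strategy: iterate y from -45 to 45, compute RHS = 23·y³ − 9, and check whether it is a (positive or negative) perfect cube.
Check small values of y:
  y = 0: RHS = -9 is not a perfect cube.
  y = 1: RHS = 14 is not a perfect cube.
  y = -1: RHS = -32 is not a perfect cube.
  y = 2: RHS = 175 is not a perfect cube.
  y = -2: RHS = -193 is not a perfect cube.
  y = 3: RHS = 612 is not a perfect cube.
  y = -3: RHS = -630 is not a perfect cube.
Continuing the search up to |y| = 45 finds no solutions either.
No (x, y) in the scanned range satisfies the equation.

No integer solutions with |y| ≤ 45.


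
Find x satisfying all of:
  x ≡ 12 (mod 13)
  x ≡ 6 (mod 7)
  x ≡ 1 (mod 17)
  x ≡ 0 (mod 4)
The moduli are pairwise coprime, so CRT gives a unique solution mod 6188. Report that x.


Product of moduli M = 13 · 7 · 17 · 4 = 6188.
Merge one congruence at a time:
  Start: x ≡ 12 (mod 13).
  Combine with x ≡ 6 (mod 7); new modulus lcm = 91.
    Write x = 12 + 13·t and substitute into x ≡ 6 (mod 7): 13·t ≡ 6 − 12 = -6 (mod 7).
    Reduce coefficients mod 7: 6·t ≡ 1 (mod 7).
    The inverse of 6 mod 7 is 6 (since 6·6 = 36 = 5·7 + 1), so t ≡ 6·1 = 6 ≡ 6 (mod 7).
    Then x = 12 + 13·6 = 90, valid modulo lcm(13, 7) = 91: x ≡ 90 (mod 91).
  Combine with x ≡ 1 (mod 17); new modulus lcm = 1547.
    Write x = 90 + 91·t and substitute into x ≡ 1 (mod 17): 91·t ≡ 1 − 90 = -89 (mod 17).
    Reduce coefficients mod 17: 6·t ≡ 13 (mod 17).
    The inverse of 6 mod 17 is 3 (since 6·3 = 18 = 1·17 + 1), so t ≡ 3·13 = 39 ≡ 5 (mod 17).
    Then x = 90 + 91·5 = 545, valid modulo lcm(91, 17) = 1547: x ≡ 545 (mod 1547).
  Combine with x ≡ 0 (mod 4); new modulus lcm = 6188.
    Write x = 545 + 1547·t and substitute into x ≡ 0 (mod 4): 1547·t ≡ 0 − 545 = -545 (mod 4).
    Reduce coefficients mod 4: 3·t ≡ 3 (mod 4).
    The inverse of 3 mod 4 is 3 (since 3·3 = 9 = 2·4 + 1), so t ≡ 3·3 = 9 ≡ 1 (mod 4).
    Then x = 545 + 1547·1 = 2092, valid modulo lcm(1547, 4) = 6188: x ≡ 2092 (mod 6188).
Verify against each original: 2092 mod 13 = 12, 2092 mod 7 = 6, 2092 mod 17 = 1, 2092 mod 4 = 0.

x ≡ 2092 (mod 6188).


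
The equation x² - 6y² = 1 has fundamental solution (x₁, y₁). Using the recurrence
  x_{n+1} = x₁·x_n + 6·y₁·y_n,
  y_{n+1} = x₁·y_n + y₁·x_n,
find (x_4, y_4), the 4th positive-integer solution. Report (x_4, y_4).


Step 1: Find the fundamental solution (x₁, y₁) of x² - 6y² = 1.
  Expand √6 as a continued fraction. a₀ = ⌊√6⌋ = 2; iterate m_{k+1} = d_k·a_k − m_k, d_{k+1} = (6 − m_{k+1}²)/d_k, a_{k+1} = ⌊(a₀ + m_{k+1})/d_{k+1}⌋ (starting m₀ = 0, d₀ = 1), with convergents p_k = a_k·p_{k-1} + p_{k-2}, q_k = a_k·q_{k-1} + q_{k-2} (p₋₁ = 1, q₋₁ = 0):
  k = 0: a₀ = 2; p₀/q₀ = 2/1; p₀² − 6·q₀² = 4 − 6 = -2.
  k = 1: m = 2, d = 2, a = ⌊(2 + 2)/2⌋ = 2; p/q = (2·2 + 1)/(2·1 + 0) = 5/2; p² − 6·q² = 25 − 24 = 1.
  The first convergent with p² − 6·q² = 1 gives the fundamental solution (x₁, y₁) = (5, 2).
Step 2: Apply the recurrence (x_{n+1}, y_{n+1}) = (x₁x_n + 6y₁y_n, x₁y_n + y₁x_n) repeatedly.
  From (x_1, y_1) = (5, 2): x_2 = 5·5 + 6·2·2 = 49; y_2 = 5·2 + 2·5 = 20.
  From (x_2, y_2) = (49, 20): x_3 = 5·49 + 6·2·20 = 485; y_3 = 5·20 + 2·49 = 198.
  From (x_3, y_3) = (485, 198): x_4 = 5·485 + 6·2·198 = 4801; y_4 = 5·198 + 2·485 = 1960.
Step 3: Verify x_4² - 6·y_4² = 23049601 - 23049600 = 1 (should be 1). ✓

(x_1, y_1) = (5, 2); (x_4, y_4) = (4801, 1960).


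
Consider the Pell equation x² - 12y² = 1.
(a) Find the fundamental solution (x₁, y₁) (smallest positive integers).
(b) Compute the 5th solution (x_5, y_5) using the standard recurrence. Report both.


Step 1: Find the fundamental solution (x₁, y₁) of x² - 12y² = 1.
  Expand √12 as a continued fraction. a₀ = ⌊√12⌋ = 3; iterate m_{k+1} = d_k·a_k − m_k, d_{k+1} = (12 − m_{k+1}²)/d_k, a_{k+1} = ⌊(a₀ + m_{k+1})/d_{k+1}⌋ (starting m₀ = 0, d₀ = 1), with convergents p_k = a_k·p_{k-1} + p_{k-2}, q_k = a_k·q_{k-1} + q_{k-2} (p₋₁ = 1, q₋₁ = 0):
  k = 0: a₀ = 3; p₀/q₀ = 3/1; p₀² − 12·q₀² = 9 − 12 = -3.
  k = 1: m = 3, d = 3, a = ⌊(3 + 3)/3⌋ = 2; p/q = (2·3 + 1)/(2·1 + 0) = 7/2; p² − 12·q² = 49 − 48 = 1.
  The first convergent with p² − 12·q² = 1 gives the fundamental solution (x₁, y₁) = (7, 2).
Step 2: Apply the recurrence (x_{n+1}, y_{n+1}) = (x₁x_n + 12y₁y_n, x₁y_n + y₁x_n) repeatedly.
  From (x_1, y_1) = (7, 2): x_2 = 7·7 + 12·2·2 = 97; y_2 = 7·2 + 2·7 = 28.
  From (x_2, y_2) = (97, 28): x_3 = 7·97 + 12·2·28 = 1351; y_3 = 7·28 + 2·97 = 390.
  From (x_3, y_3) = (1351, 390): x_4 = 7·1351 + 12·2·390 = 18817; y_4 = 7·390 + 2·1351 = 5432.
  From (x_4, y_4) = (18817, 5432): x_5 = 7·18817 + 12·2·5432 = 262087; y_5 = 7·5432 + 2·18817 = 75658.
Step 3: Verify x_5² - 12·y_5² = 68689595569 - 68689595568 = 1 (should be 1). ✓

(x_1, y_1) = (7, 2); (x_5, y_5) = (262087, 75658).


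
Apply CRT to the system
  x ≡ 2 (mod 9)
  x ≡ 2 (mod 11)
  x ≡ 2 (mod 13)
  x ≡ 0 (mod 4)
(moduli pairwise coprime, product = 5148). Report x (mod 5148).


Product of moduli M = 9 · 11 · 13 · 4 = 5148.
Merge one congruence at a time:
  Start: x ≡ 2 (mod 9).
  Combine with x ≡ 2 (mod 11); new modulus lcm = 99.
    Write x = 2 + 9·t and substitute into x ≡ 2 (mod 11): 9·t ≡ 2 − 2 = 0 (mod 11).
    The inverse of 9 mod 11 is 5 (since 9·5 = 45 = 4·11 + 1), so t ≡ 5·0 = 0 ≡ 0 (mod 11).
    Then x = 2 + 9·0 = 2, valid modulo lcm(9, 11) = 99: x ≡ 2 (mod 99).
  Combine with x ≡ 2 (mod 13); new modulus lcm = 1287.
    Write x = 2 + 99·t and substitute into x ≡ 2 (mod 13): 99·t ≡ 2 − 2 = 0 (mod 13).
    Reduce coefficients mod 13: 8·t ≡ 0 (mod 13).
    The inverse of 8 mod 13 is 5 (since 8·5 = 40 = 3·13 + 1), so t ≡ 5·0 = 0 ≡ 0 (mod 13).
    Then x = 2 + 99·0 = 2, valid modulo lcm(99, 13) = 1287: x ≡ 2 (mod 1287).
  Combine with x ≡ 0 (mod 4); new modulus lcm = 5148.
    Write x = 2 + 1287·t and substitute into x ≡ 0 (mod 4): 1287·t ≡ 0 − 2 = -2 (mod 4).
    Reduce coefficients mod 4: 3·t ≡ 2 (mod 4).
    The inverse of 3 mod 4 is 3 (since 3·3 = 9 = 2·4 + 1), so t ≡ 3·2 = 6 ≡ 2 (mod 4).
    Then x = 2 + 1287·2 = 2576, valid modulo lcm(1287, 4) = 5148: x ≡ 2576 (mod 5148).
Verify against each original: 2576 mod 9 = 2, 2576 mod 11 = 2, 2576 mod 13 = 2, 2576 mod 4 = 0.

x ≡ 2576 (mod 5148).


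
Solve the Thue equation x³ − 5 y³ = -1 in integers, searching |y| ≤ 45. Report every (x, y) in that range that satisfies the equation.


The equation is x³ - 5y³ = -1. For fixed y, x³ = 5·y³ − 1, so a solution requires the RHS to be a perfect cube.
Strategy: iterate y from -45 to 45, compute RHS = 5·y³ − 1, and check whether it is a (positive or negative) perfect cube.
Check small values of y:
  y = 0: RHS = -1 = (-1)³ ⇒ x = -1 works.
  y = 1: RHS = 4 is not a perfect cube.
  y = -1: RHS = -6 is not a perfect cube.
  y = 2: RHS = 39 is not a perfect cube.
  y = -2: RHS = -41 is not a perfect cube.
  y = 3: RHS = 134 is not a perfect cube.
  y = -3: RHS = -136 is not a perfect cube.
Continuing the search up to |y| = 45 finds no further solutions beyond those listed.
Collected solutions: (-1, 0).

Solutions (with |y| ≤ 45): (-1, 0).


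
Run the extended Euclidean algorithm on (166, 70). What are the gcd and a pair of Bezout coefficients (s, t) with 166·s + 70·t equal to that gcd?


Euclidean algorithm on (166, 70) — divide until remainder is 0:
  166 = 2 · 70 + 26
  70 = 2 · 26 + 18
  26 = 1 · 18 + 8
  18 = 2 · 8 + 2
  8 = 4 · 2 + 0
gcd(166, 70) = 2.
Track Bezout coefficients alongside the remainders: start with r₀ = 166 = a·1 + b·0 (s = 1, t = 0) and r₁ = 70 = a·0 + b·1 (s = 0, t = 1); each new remainder r_{k+1} = r_{k-1} − q_k·r_k inherits s_{k+1} = s_{k-1} − q_k·s_k, t_{k+1} = t_{k-1} − q_k·t_k, so r_k = a·s_k + b·t_k at every step:
  q = 2: r = 26, s = 1 − 2·0 = 1, t = 0 − 2·1 = -2  (check: 166·1 + 70·(-2) = 26)
  q = 2: r = 18, s = 0 − 2·1 = -2, t = 1 − 2·(-2) = 5  (check: 166·(-2) + 70·5 = 18)
  q = 1: r = 8, s = 1 − 1·(-2) = 3, t = -2 − 1·5 = -7  (check: 166·3 + 70·(-7) = 8)
  q = 2: r = 2, s = -2 − 2·3 = -8, t = 5 − 2·(-7) = 19  (check: 166·(-8) + 70·19 = 2)
The row with r = 2 (the gcd) gives the Bezout coefficients s = -8, t = 19.
Result: 166 · (-8) + 70 · (19) = 2.

gcd(166, 70) = 2; s = -8, t = 19 (check: 166·(-8) + 70·19 = 2).


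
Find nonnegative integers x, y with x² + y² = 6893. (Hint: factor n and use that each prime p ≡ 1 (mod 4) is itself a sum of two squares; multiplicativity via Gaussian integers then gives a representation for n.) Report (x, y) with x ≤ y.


Step 1: Factor n = 6893 = 61 · 113.
Step 2: Check the mod-4 condition on each prime factor: 61 ≡ 1 (mod 4), exponent 1; 113 ≡ 1 (mod 4), exponent 1.
All primes ≡ 3 (mod 4) appear to even exponent (or don't appear), so by the two-squares theorem n IS expressible as a sum of two squares.
Step 3: Build a representation. Here n = 61 · 113 is a product of primes ≡ 1 (mod 4). Each prime p ≡ 1 (mod 4) is itself a sum of two squares; find a² by testing p − a² for a perfect square:
  61: 61 − 1² = 60, 61 − 2² = 57, 61 − 3² = 52, 61 − 4² = 45, 61 − 5² = 36 = 6² ⇒ 61 = 5² + 6².
  113: 113 − 1² = 112, 113 − 2² = 109, 113 − 3² = 104, 113 − 4² = 97, 113 − 5² = 88, 113 − 6² = 77, 113 − 7² = 64 = 8² ⇒ 113 = 7² + 8².
  Combine using the Brahmagupta–Fibonacci identity (a² + b²)(c² + d²) = (ac − bd)² + (ad + bc)² = (ac + bd)² + (ad − bc)²:
  61 · 113 = 6893: from (5² + 6²)(7² + 8²), take (5·7 − 6·8, 5·8 + 6·7) = (35 − 48, 40 + 42) = (-13, 82); dropping signs (only squares matter) gives (13, 82); check 13² + 82² = 169 + 6724 = 6893 ✓.
Step 4: Order so x ≤ y and verify: 13² + 82² = 169 + 6724 = 6893 = n. ✓

n = 6893 = 13² + 82² (one valid representation with x ≤ y).
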